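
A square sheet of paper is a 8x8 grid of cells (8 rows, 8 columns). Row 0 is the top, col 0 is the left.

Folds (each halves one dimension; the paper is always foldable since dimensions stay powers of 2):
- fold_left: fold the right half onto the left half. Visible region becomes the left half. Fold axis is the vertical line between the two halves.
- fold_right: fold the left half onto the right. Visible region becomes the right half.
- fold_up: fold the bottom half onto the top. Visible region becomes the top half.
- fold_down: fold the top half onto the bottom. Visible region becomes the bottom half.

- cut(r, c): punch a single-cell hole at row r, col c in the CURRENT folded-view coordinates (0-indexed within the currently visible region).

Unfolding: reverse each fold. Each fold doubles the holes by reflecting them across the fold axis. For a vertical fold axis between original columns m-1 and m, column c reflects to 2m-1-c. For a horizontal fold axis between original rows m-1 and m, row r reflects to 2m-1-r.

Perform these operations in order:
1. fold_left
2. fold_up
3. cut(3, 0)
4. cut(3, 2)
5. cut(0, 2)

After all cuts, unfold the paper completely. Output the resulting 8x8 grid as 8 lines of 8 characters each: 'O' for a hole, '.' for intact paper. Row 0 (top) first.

Answer: ..O..O..
........
........
O.O..O.O
O.O..O.O
........
........
..O..O..

Derivation:
Op 1 fold_left: fold axis v@4; visible region now rows[0,8) x cols[0,4) = 8x4
Op 2 fold_up: fold axis h@4; visible region now rows[0,4) x cols[0,4) = 4x4
Op 3 cut(3, 0): punch at orig (3,0); cuts so far [(3, 0)]; region rows[0,4) x cols[0,4) = 4x4
Op 4 cut(3, 2): punch at orig (3,2); cuts so far [(3, 0), (3, 2)]; region rows[0,4) x cols[0,4) = 4x4
Op 5 cut(0, 2): punch at orig (0,2); cuts so far [(0, 2), (3, 0), (3, 2)]; region rows[0,4) x cols[0,4) = 4x4
Unfold 1 (reflect across h@4): 6 holes -> [(0, 2), (3, 0), (3, 2), (4, 0), (4, 2), (7, 2)]
Unfold 2 (reflect across v@4): 12 holes -> [(0, 2), (0, 5), (3, 0), (3, 2), (3, 5), (3, 7), (4, 0), (4, 2), (4, 5), (4, 7), (7, 2), (7, 5)]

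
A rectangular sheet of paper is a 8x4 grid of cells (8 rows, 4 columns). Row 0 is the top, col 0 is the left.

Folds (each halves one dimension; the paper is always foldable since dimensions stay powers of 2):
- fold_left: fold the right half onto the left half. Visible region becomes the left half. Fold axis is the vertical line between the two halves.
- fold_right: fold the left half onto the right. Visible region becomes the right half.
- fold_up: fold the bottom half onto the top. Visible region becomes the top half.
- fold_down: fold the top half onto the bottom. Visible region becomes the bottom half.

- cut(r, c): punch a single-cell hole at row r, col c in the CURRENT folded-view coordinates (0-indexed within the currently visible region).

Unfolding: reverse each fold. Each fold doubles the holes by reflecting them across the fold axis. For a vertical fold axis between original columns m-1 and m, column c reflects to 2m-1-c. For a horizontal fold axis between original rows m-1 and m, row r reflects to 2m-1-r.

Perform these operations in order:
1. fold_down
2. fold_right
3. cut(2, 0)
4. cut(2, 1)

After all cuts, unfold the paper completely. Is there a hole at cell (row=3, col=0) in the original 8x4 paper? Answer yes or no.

Op 1 fold_down: fold axis h@4; visible region now rows[4,8) x cols[0,4) = 4x4
Op 2 fold_right: fold axis v@2; visible region now rows[4,8) x cols[2,4) = 4x2
Op 3 cut(2, 0): punch at orig (6,2); cuts so far [(6, 2)]; region rows[4,8) x cols[2,4) = 4x2
Op 4 cut(2, 1): punch at orig (6,3); cuts so far [(6, 2), (6, 3)]; region rows[4,8) x cols[2,4) = 4x2
Unfold 1 (reflect across v@2): 4 holes -> [(6, 0), (6, 1), (6, 2), (6, 3)]
Unfold 2 (reflect across h@4): 8 holes -> [(1, 0), (1, 1), (1, 2), (1, 3), (6, 0), (6, 1), (6, 2), (6, 3)]
Holes: [(1, 0), (1, 1), (1, 2), (1, 3), (6, 0), (6, 1), (6, 2), (6, 3)]

Answer: no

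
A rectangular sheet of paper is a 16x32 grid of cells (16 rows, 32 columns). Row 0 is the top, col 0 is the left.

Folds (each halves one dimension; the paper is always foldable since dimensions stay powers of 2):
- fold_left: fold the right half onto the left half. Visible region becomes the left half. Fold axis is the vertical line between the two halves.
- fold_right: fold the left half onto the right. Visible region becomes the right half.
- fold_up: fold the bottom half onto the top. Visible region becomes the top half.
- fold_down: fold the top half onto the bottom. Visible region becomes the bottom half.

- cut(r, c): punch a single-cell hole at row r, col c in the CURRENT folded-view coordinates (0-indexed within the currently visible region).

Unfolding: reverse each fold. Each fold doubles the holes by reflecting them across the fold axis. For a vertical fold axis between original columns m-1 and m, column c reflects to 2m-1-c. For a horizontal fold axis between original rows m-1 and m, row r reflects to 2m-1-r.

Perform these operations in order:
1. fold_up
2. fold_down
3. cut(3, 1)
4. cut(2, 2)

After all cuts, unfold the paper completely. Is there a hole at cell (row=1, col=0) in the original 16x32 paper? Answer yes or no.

Answer: no

Derivation:
Op 1 fold_up: fold axis h@8; visible region now rows[0,8) x cols[0,32) = 8x32
Op 2 fold_down: fold axis h@4; visible region now rows[4,8) x cols[0,32) = 4x32
Op 3 cut(3, 1): punch at orig (7,1); cuts so far [(7, 1)]; region rows[4,8) x cols[0,32) = 4x32
Op 4 cut(2, 2): punch at orig (6,2); cuts so far [(6, 2), (7, 1)]; region rows[4,8) x cols[0,32) = 4x32
Unfold 1 (reflect across h@4): 4 holes -> [(0, 1), (1, 2), (6, 2), (7, 1)]
Unfold 2 (reflect across h@8): 8 holes -> [(0, 1), (1, 2), (6, 2), (7, 1), (8, 1), (9, 2), (14, 2), (15, 1)]
Holes: [(0, 1), (1, 2), (6, 2), (7, 1), (8, 1), (9, 2), (14, 2), (15, 1)]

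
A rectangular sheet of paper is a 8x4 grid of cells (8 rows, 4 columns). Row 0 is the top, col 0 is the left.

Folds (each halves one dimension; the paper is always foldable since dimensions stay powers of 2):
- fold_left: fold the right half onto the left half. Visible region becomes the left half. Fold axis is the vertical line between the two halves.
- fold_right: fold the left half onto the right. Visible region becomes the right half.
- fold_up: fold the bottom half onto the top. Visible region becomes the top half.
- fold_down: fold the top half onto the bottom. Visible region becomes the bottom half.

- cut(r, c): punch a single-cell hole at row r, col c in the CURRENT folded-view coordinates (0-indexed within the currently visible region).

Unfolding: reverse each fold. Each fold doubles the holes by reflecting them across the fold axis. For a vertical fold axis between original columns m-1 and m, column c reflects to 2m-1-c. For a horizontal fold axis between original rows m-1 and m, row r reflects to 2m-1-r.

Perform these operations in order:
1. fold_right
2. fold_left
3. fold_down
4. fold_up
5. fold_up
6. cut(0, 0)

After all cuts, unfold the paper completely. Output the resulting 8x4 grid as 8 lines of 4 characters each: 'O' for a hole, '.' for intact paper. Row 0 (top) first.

Op 1 fold_right: fold axis v@2; visible region now rows[0,8) x cols[2,4) = 8x2
Op 2 fold_left: fold axis v@3; visible region now rows[0,8) x cols[2,3) = 8x1
Op 3 fold_down: fold axis h@4; visible region now rows[4,8) x cols[2,3) = 4x1
Op 4 fold_up: fold axis h@6; visible region now rows[4,6) x cols[2,3) = 2x1
Op 5 fold_up: fold axis h@5; visible region now rows[4,5) x cols[2,3) = 1x1
Op 6 cut(0, 0): punch at orig (4,2); cuts so far [(4, 2)]; region rows[4,5) x cols[2,3) = 1x1
Unfold 1 (reflect across h@5): 2 holes -> [(4, 2), (5, 2)]
Unfold 2 (reflect across h@6): 4 holes -> [(4, 2), (5, 2), (6, 2), (7, 2)]
Unfold 3 (reflect across h@4): 8 holes -> [(0, 2), (1, 2), (2, 2), (3, 2), (4, 2), (5, 2), (6, 2), (7, 2)]
Unfold 4 (reflect across v@3): 16 holes -> [(0, 2), (0, 3), (1, 2), (1, 3), (2, 2), (2, 3), (3, 2), (3, 3), (4, 2), (4, 3), (5, 2), (5, 3), (6, 2), (6, 3), (7, 2), (7, 3)]
Unfold 5 (reflect across v@2): 32 holes -> [(0, 0), (0, 1), (0, 2), (0, 3), (1, 0), (1, 1), (1, 2), (1, 3), (2, 0), (2, 1), (2, 2), (2, 3), (3, 0), (3, 1), (3, 2), (3, 3), (4, 0), (4, 1), (4, 2), (4, 3), (5, 0), (5, 1), (5, 2), (5, 3), (6, 0), (6, 1), (6, 2), (6, 3), (7, 0), (7, 1), (7, 2), (7, 3)]

Answer: OOOO
OOOO
OOOO
OOOO
OOOO
OOOO
OOOO
OOOO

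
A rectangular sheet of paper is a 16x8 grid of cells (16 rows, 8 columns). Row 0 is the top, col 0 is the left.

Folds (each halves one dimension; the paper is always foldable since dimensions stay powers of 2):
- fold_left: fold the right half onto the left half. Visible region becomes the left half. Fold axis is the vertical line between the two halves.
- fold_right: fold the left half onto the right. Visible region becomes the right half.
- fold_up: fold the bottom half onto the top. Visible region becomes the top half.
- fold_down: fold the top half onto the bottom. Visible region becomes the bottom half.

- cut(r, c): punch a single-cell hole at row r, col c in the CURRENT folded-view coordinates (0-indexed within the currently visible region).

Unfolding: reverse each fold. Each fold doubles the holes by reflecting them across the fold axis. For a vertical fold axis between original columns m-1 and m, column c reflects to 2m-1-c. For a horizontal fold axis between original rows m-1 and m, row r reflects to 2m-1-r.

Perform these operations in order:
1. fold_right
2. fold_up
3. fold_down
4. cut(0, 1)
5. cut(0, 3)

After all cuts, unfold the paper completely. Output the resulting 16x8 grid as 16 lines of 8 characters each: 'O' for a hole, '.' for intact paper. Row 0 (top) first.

Answer: ........
........
........
O.O..O.O
O.O..O.O
........
........
........
........
........
........
O.O..O.O
O.O..O.O
........
........
........

Derivation:
Op 1 fold_right: fold axis v@4; visible region now rows[0,16) x cols[4,8) = 16x4
Op 2 fold_up: fold axis h@8; visible region now rows[0,8) x cols[4,8) = 8x4
Op 3 fold_down: fold axis h@4; visible region now rows[4,8) x cols[4,8) = 4x4
Op 4 cut(0, 1): punch at orig (4,5); cuts so far [(4, 5)]; region rows[4,8) x cols[4,8) = 4x4
Op 5 cut(0, 3): punch at orig (4,7); cuts so far [(4, 5), (4, 7)]; region rows[4,8) x cols[4,8) = 4x4
Unfold 1 (reflect across h@4): 4 holes -> [(3, 5), (3, 7), (4, 5), (4, 7)]
Unfold 2 (reflect across h@8): 8 holes -> [(3, 5), (3, 7), (4, 5), (4, 7), (11, 5), (11, 7), (12, 5), (12, 7)]
Unfold 3 (reflect across v@4): 16 holes -> [(3, 0), (3, 2), (3, 5), (3, 7), (4, 0), (4, 2), (4, 5), (4, 7), (11, 0), (11, 2), (11, 5), (11, 7), (12, 0), (12, 2), (12, 5), (12, 7)]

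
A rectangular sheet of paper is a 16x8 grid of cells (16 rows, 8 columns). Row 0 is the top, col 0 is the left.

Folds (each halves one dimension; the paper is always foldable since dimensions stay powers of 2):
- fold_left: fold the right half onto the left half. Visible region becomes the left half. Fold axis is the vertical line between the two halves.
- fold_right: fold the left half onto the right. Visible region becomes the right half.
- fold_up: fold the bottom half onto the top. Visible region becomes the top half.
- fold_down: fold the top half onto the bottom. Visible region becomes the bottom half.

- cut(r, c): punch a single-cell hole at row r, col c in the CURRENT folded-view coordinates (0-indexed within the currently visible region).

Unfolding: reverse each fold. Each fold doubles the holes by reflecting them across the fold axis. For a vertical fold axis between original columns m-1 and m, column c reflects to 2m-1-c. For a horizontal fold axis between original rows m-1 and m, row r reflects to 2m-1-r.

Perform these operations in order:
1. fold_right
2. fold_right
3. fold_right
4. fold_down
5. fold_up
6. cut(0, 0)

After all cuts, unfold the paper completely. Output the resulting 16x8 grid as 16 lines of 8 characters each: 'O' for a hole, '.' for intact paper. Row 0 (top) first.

Answer: OOOOOOOO
........
........
........
........
........
........
OOOOOOOO
OOOOOOOO
........
........
........
........
........
........
OOOOOOOO

Derivation:
Op 1 fold_right: fold axis v@4; visible region now rows[0,16) x cols[4,8) = 16x4
Op 2 fold_right: fold axis v@6; visible region now rows[0,16) x cols[6,8) = 16x2
Op 3 fold_right: fold axis v@7; visible region now rows[0,16) x cols[7,8) = 16x1
Op 4 fold_down: fold axis h@8; visible region now rows[8,16) x cols[7,8) = 8x1
Op 5 fold_up: fold axis h@12; visible region now rows[8,12) x cols[7,8) = 4x1
Op 6 cut(0, 0): punch at orig (8,7); cuts so far [(8, 7)]; region rows[8,12) x cols[7,8) = 4x1
Unfold 1 (reflect across h@12): 2 holes -> [(8, 7), (15, 7)]
Unfold 2 (reflect across h@8): 4 holes -> [(0, 7), (7, 7), (8, 7), (15, 7)]
Unfold 3 (reflect across v@7): 8 holes -> [(0, 6), (0, 7), (7, 6), (7, 7), (8, 6), (8, 7), (15, 6), (15, 7)]
Unfold 4 (reflect across v@6): 16 holes -> [(0, 4), (0, 5), (0, 6), (0, 7), (7, 4), (7, 5), (7, 6), (7, 7), (8, 4), (8, 5), (8, 6), (8, 7), (15, 4), (15, 5), (15, 6), (15, 7)]
Unfold 5 (reflect across v@4): 32 holes -> [(0, 0), (0, 1), (0, 2), (0, 3), (0, 4), (0, 5), (0, 6), (0, 7), (7, 0), (7, 1), (7, 2), (7, 3), (7, 4), (7, 5), (7, 6), (7, 7), (8, 0), (8, 1), (8, 2), (8, 3), (8, 4), (8, 5), (8, 6), (8, 7), (15, 0), (15, 1), (15, 2), (15, 3), (15, 4), (15, 5), (15, 6), (15, 7)]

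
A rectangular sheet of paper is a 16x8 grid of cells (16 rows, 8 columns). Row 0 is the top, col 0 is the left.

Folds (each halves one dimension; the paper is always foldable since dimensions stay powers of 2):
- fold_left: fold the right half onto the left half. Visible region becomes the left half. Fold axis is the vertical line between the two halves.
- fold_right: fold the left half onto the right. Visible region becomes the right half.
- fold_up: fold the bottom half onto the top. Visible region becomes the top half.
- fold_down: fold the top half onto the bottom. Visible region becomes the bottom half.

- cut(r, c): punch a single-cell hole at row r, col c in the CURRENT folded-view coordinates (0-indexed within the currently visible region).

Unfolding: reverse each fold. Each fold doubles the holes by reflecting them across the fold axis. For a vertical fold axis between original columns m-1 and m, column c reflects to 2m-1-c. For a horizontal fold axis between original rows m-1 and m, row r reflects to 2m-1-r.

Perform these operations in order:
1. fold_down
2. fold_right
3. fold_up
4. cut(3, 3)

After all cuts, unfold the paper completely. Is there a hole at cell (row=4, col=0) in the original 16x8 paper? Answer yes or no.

Answer: yes

Derivation:
Op 1 fold_down: fold axis h@8; visible region now rows[8,16) x cols[0,8) = 8x8
Op 2 fold_right: fold axis v@4; visible region now rows[8,16) x cols[4,8) = 8x4
Op 3 fold_up: fold axis h@12; visible region now rows[8,12) x cols[4,8) = 4x4
Op 4 cut(3, 3): punch at orig (11,7); cuts so far [(11, 7)]; region rows[8,12) x cols[4,8) = 4x4
Unfold 1 (reflect across h@12): 2 holes -> [(11, 7), (12, 7)]
Unfold 2 (reflect across v@4): 4 holes -> [(11, 0), (11, 7), (12, 0), (12, 7)]
Unfold 3 (reflect across h@8): 8 holes -> [(3, 0), (3, 7), (4, 0), (4, 7), (11, 0), (11, 7), (12, 0), (12, 7)]
Holes: [(3, 0), (3, 7), (4, 0), (4, 7), (11, 0), (11, 7), (12, 0), (12, 7)]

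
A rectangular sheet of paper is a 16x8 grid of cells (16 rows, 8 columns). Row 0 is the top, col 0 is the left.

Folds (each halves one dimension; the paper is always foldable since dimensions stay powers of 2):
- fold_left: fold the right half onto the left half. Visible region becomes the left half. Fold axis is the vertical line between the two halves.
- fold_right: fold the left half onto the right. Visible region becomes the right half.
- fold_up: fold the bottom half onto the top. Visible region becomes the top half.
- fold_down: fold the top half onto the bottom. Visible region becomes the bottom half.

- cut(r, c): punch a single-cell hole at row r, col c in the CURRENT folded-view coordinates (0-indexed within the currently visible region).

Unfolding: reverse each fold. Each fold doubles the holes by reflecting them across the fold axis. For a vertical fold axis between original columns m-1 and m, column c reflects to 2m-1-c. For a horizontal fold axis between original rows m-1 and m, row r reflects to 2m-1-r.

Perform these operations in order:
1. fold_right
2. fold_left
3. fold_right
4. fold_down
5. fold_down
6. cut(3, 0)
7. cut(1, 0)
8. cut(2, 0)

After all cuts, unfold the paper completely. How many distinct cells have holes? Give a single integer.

Op 1 fold_right: fold axis v@4; visible region now rows[0,16) x cols[4,8) = 16x4
Op 2 fold_left: fold axis v@6; visible region now rows[0,16) x cols[4,6) = 16x2
Op 3 fold_right: fold axis v@5; visible region now rows[0,16) x cols[5,6) = 16x1
Op 4 fold_down: fold axis h@8; visible region now rows[8,16) x cols[5,6) = 8x1
Op 5 fold_down: fold axis h@12; visible region now rows[12,16) x cols[5,6) = 4x1
Op 6 cut(3, 0): punch at orig (15,5); cuts so far [(15, 5)]; region rows[12,16) x cols[5,6) = 4x1
Op 7 cut(1, 0): punch at orig (13,5); cuts so far [(13, 5), (15, 5)]; region rows[12,16) x cols[5,6) = 4x1
Op 8 cut(2, 0): punch at orig (14,5); cuts so far [(13, 5), (14, 5), (15, 5)]; region rows[12,16) x cols[5,6) = 4x1
Unfold 1 (reflect across h@12): 6 holes -> [(8, 5), (9, 5), (10, 5), (13, 5), (14, 5), (15, 5)]
Unfold 2 (reflect across h@8): 12 holes -> [(0, 5), (1, 5), (2, 5), (5, 5), (6, 5), (7, 5), (8, 5), (9, 5), (10, 5), (13, 5), (14, 5), (15, 5)]
Unfold 3 (reflect across v@5): 24 holes -> [(0, 4), (0, 5), (1, 4), (1, 5), (2, 4), (2, 5), (5, 4), (5, 5), (6, 4), (6, 5), (7, 4), (7, 5), (8, 4), (8, 5), (9, 4), (9, 5), (10, 4), (10, 5), (13, 4), (13, 5), (14, 4), (14, 5), (15, 4), (15, 5)]
Unfold 4 (reflect across v@6): 48 holes -> [(0, 4), (0, 5), (0, 6), (0, 7), (1, 4), (1, 5), (1, 6), (1, 7), (2, 4), (2, 5), (2, 6), (2, 7), (5, 4), (5, 5), (5, 6), (5, 7), (6, 4), (6, 5), (6, 6), (6, 7), (7, 4), (7, 5), (7, 6), (7, 7), (8, 4), (8, 5), (8, 6), (8, 7), (9, 4), (9, 5), (9, 6), (9, 7), (10, 4), (10, 5), (10, 6), (10, 7), (13, 4), (13, 5), (13, 6), (13, 7), (14, 4), (14, 5), (14, 6), (14, 7), (15, 4), (15, 5), (15, 6), (15, 7)]
Unfold 5 (reflect across v@4): 96 holes -> [(0, 0), (0, 1), (0, 2), (0, 3), (0, 4), (0, 5), (0, 6), (0, 7), (1, 0), (1, 1), (1, 2), (1, 3), (1, 4), (1, 5), (1, 6), (1, 7), (2, 0), (2, 1), (2, 2), (2, 3), (2, 4), (2, 5), (2, 6), (2, 7), (5, 0), (5, 1), (5, 2), (5, 3), (5, 4), (5, 5), (5, 6), (5, 7), (6, 0), (6, 1), (6, 2), (6, 3), (6, 4), (6, 5), (6, 6), (6, 7), (7, 0), (7, 1), (7, 2), (7, 3), (7, 4), (7, 5), (7, 6), (7, 7), (8, 0), (8, 1), (8, 2), (8, 3), (8, 4), (8, 5), (8, 6), (8, 7), (9, 0), (9, 1), (9, 2), (9, 3), (9, 4), (9, 5), (9, 6), (9, 7), (10, 0), (10, 1), (10, 2), (10, 3), (10, 4), (10, 5), (10, 6), (10, 7), (13, 0), (13, 1), (13, 2), (13, 3), (13, 4), (13, 5), (13, 6), (13, 7), (14, 0), (14, 1), (14, 2), (14, 3), (14, 4), (14, 5), (14, 6), (14, 7), (15, 0), (15, 1), (15, 2), (15, 3), (15, 4), (15, 5), (15, 6), (15, 7)]

Answer: 96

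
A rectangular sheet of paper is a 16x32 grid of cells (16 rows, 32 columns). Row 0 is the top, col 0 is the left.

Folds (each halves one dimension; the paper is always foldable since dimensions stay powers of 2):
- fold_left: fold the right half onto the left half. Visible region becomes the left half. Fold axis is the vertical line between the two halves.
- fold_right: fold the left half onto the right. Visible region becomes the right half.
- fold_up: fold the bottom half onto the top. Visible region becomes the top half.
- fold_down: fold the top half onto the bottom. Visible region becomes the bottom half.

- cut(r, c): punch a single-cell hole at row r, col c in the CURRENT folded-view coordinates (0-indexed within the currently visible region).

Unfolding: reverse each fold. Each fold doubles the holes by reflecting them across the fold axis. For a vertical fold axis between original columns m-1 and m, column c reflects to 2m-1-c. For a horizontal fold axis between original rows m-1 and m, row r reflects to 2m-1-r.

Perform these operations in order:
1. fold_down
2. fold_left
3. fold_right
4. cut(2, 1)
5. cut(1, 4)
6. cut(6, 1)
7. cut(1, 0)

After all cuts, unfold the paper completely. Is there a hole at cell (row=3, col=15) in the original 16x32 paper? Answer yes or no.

Op 1 fold_down: fold axis h@8; visible region now rows[8,16) x cols[0,32) = 8x32
Op 2 fold_left: fold axis v@16; visible region now rows[8,16) x cols[0,16) = 8x16
Op 3 fold_right: fold axis v@8; visible region now rows[8,16) x cols[8,16) = 8x8
Op 4 cut(2, 1): punch at orig (10,9); cuts so far [(10, 9)]; region rows[8,16) x cols[8,16) = 8x8
Op 5 cut(1, 4): punch at orig (9,12); cuts so far [(9, 12), (10, 9)]; region rows[8,16) x cols[8,16) = 8x8
Op 6 cut(6, 1): punch at orig (14,9); cuts so far [(9, 12), (10, 9), (14, 9)]; region rows[8,16) x cols[8,16) = 8x8
Op 7 cut(1, 0): punch at orig (9,8); cuts so far [(9, 8), (9, 12), (10, 9), (14, 9)]; region rows[8,16) x cols[8,16) = 8x8
Unfold 1 (reflect across v@8): 8 holes -> [(9, 3), (9, 7), (9, 8), (9, 12), (10, 6), (10, 9), (14, 6), (14, 9)]
Unfold 2 (reflect across v@16): 16 holes -> [(9, 3), (9, 7), (9, 8), (9, 12), (9, 19), (9, 23), (9, 24), (9, 28), (10, 6), (10, 9), (10, 22), (10, 25), (14, 6), (14, 9), (14, 22), (14, 25)]
Unfold 3 (reflect across h@8): 32 holes -> [(1, 6), (1, 9), (1, 22), (1, 25), (5, 6), (5, 9), (5, 22), (5, 25), (6, 3), (6, 7), (6, 8), (6, 12), (6, 19), (6, 23), (6, 24), (6, 28), (9, 3), (9, 7), (9, 8), (9, 12), (9, 19), (9, 23), (9, 24), (9, 28), (10, 6), (10, 9), (10, 22), (10, 25), (14, 6), (14, 9), (14, 22), (14, 25)]
Holes: [(1, 6), (1, 9), (1, 22), (1, 25), (5, 6), (5, 9), (5, 22), (5, 25), (6, 3), (6, 7), (6, 8), (6, 12), (6, 19), (6, 23), (6, 24), (6, 28), (9, 3), (9, 7), (9, 8), (9, 12), (9, 19), (9, 23), (9, 24), (9, 28), (10, 6), (10, 9), (10, 22), (10, 25), (14, 6), (14, 9), (14, 22), (14, 25)]

Answer: no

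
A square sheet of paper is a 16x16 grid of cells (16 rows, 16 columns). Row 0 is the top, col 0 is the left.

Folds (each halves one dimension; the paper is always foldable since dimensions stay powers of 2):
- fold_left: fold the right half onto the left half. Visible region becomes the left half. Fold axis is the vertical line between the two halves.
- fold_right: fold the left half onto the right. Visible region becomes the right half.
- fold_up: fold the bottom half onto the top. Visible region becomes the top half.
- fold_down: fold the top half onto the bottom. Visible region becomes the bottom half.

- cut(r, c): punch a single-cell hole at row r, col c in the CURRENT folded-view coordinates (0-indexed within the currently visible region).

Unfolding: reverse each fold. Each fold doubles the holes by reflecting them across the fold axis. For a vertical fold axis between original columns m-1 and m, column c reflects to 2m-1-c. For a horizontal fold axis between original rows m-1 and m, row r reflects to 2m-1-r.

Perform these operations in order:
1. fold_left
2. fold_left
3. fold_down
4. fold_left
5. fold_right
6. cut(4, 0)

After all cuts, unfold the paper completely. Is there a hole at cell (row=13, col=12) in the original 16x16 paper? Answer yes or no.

Answer: no

Derivation:
Op 1 fold_left: fold axis v@8; visible region now rows[0,16) x cols[0,8) = 16x8
Op 2 fold_left: fold axis v@4; visible region now rows[0,16) x cols[0,4) = 16x4
Op 3 fold_down: fold axis h@8; visible region now rows[8,16) x cols[0,4) = 8x4
Op 4 fold_left: fold axis v@2; visible region now rows[8,16) x cols[0,2) = 8x2
Op 5 fold_right: fold axis v@1; visible region now rows[8,16) x cols[1,2) = 8x1
Op 6 cut(4, 0): punch at orig (12,1); cuts so far [(12, 1)]; region rows[8,16) x cols[1,2) = 8x1
Unfold 1 (reflect across v@1): 2 holes -> [(12, 0), (12, 1)]
Unfold 2 (reflect across v@2): 4 holes -> [(12, 0), (12, 1), (12, 2), (12, 3)]
Unfold 3 (reflect across h@8): 8 holes -> [(3, 0), (3, 1), (3, 2), (3, 3), (12, 0), (12, 1), (12, 2), (12, 3)]
Unfold 4 (reflect across v@4): 16 holes -> [(3, 0), (3, 1), (3, 2), (3, 3), (3, 4), (3, 5), (3, 6), (3, 7), (12, 0), (12, 1), (12, 2), (12, 3), (12, 4), (12, 5), (12, 6), (12, 7)]
Unfold 5 (reflect across v@8): 32 holes -> [(3, 0), (3, 1), (3, 2), (3, 3), (3, 4), (3, 5), (3, 6), (3, 7), (3, 8), (3, 9), (3, 10), (3, 11), (3, 12), (3, 13), (3, 14), (3, 15), (12, 0), (12, 1), (12, 2), (12, 3), (12, 4), (12, 5), (12, 6), (12, 7), (12, 8), (12, 9), (12, 10), (12, 11), (12, 12), (12, 13), (12, 14), (12, 15)]
Holes: [(3, 0), (3, 1), (3, 2), (3, 3), (3, 4), (3, 5), (3, 6), (3, 7), (3, 8), (3, 9), (3, 10), (3, 11), (3, 12), (3, 13), (3, 14), (3, 15), (12, 0), (12, 1), (12, 2), (12, 3), (12, 4), (12, 5), (12, 6), (12, 7), (12, 8), (12, 9), (12, 10), (12, 11), (12, 12), (12, 13), (12, 14), (12, 15)]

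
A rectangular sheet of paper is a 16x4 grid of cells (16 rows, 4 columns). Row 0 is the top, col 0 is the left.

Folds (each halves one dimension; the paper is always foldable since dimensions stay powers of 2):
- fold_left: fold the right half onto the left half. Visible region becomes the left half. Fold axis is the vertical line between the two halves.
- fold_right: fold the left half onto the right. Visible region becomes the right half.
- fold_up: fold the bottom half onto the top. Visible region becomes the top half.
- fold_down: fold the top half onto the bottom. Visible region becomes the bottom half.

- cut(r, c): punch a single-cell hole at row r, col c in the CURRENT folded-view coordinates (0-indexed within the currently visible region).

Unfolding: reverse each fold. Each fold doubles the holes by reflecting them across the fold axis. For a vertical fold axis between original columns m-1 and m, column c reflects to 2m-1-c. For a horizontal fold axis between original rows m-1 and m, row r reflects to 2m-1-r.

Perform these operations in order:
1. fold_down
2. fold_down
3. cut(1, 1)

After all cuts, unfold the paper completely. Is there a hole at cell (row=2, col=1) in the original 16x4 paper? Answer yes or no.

Answer: yes

Derivation:
Op 1 fold_down: fold axis h@8; visible region now rows[8,16) x cols[0,4) = 8x4
Op 2 fold_down: fold axis h@12; visible region now rows[12,16) x cols[0,4) = 4x4
Op 3 cut(1, 1): punch at orig (13,1); cuts so far [(13, 1)]; region rows[12,16) x cols[0,4) = 4x4
Unfold 1 (reflect across h@12): 2 holes -> [(10, 1), (13, 1)]
Unfold 2 (reflect across h@8): 4 holes -> [(2, 1), (5, 1), (10, 1), (13, 1)]
Holes: [(2, 1), (5, 1), (10, 1), (13, 1)]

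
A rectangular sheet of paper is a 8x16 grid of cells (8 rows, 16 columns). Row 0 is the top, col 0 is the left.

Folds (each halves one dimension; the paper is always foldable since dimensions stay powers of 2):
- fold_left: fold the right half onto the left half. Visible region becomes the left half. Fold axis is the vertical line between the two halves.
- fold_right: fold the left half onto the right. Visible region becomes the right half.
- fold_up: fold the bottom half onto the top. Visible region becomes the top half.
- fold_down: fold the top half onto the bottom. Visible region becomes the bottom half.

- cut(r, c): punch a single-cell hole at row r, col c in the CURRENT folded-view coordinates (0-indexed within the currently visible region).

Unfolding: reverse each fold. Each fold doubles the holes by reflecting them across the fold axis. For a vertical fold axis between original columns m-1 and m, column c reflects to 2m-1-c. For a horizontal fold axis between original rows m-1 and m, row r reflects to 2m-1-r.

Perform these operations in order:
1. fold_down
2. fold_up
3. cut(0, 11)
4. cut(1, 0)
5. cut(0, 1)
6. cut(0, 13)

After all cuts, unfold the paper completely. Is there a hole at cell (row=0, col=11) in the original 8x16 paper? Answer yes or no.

Answer: yes

Derivation:
Op 1 fold_down: fold axis h@4; visible region now rows[4,8) x cols[0,16) = 4x16
Op 2 fold_up: fold axis h@6; visible region now rows[4,6) x cols[0,16) = 2x16
Op 3 cut(0, 11): punch at orig (4,11); cuts so far [(4, 11)]; region rows[4,6) x cols[0,16) = 2x16
Op 4 cut(1, 0): punch at orig (5,0); cuts so far [(4, 11), (5, 0)]; region rows[4,6) x cols[0,16) = 2x16
Op 5 cut(0, 1): punch at orig (4,1); cuts so far [(4, 1), (4, 11), (5, 0)]; region rows[4,6) x cols[0,16) = 2x16
Op 6 cut(0, 13): punch at orig (4,13); cuts so far [(4, 1), (4, 11), (4, 13), (5, 0)]; region rows[4,6) x cols[0,16) = 2x16
Unfold 1 (reflect across h@6): 8 holes -> [(4, 1), (4, 11), (4, 13), (5, 0), (6, 0), (7, 1), (7, 11), (7, 13)]
Unfold 2 (reflect across h@4): 16 holes -> [(0, 1), (0, 11), (0, 13), (1, 0), (2, 0), (3, 1), (3, 11), (3, 13), (4, 1), (4, 11), (4, 13), (5, 0), (6, 0), (7, 1), (7, 11), (7, 13)]
Holes: [(0, 1), (0, 11), (0, 13), (1, 0), (2, 0), (3, 1), (3, 11), (3, 13), (4, 1), (4, 11), (4, 13), (5, 0), (6, 0), (7, 1), (7, 11), (7, 13)]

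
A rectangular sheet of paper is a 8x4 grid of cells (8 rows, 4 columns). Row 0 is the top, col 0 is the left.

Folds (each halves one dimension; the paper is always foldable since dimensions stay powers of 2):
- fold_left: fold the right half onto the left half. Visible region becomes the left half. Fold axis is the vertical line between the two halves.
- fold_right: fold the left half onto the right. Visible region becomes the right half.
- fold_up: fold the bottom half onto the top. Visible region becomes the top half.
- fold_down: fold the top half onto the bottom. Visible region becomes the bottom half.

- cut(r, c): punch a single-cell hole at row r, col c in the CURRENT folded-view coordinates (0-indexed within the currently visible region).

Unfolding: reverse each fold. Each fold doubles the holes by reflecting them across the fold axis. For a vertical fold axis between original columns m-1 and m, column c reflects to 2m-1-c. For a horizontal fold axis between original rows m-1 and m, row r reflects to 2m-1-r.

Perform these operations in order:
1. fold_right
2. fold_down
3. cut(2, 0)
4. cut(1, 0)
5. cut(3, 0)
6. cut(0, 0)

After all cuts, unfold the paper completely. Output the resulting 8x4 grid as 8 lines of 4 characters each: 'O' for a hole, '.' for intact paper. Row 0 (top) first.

Answer: .OO.
.OO.
.OO.
.OO.
.OO.
.OO.
.OO.
.OO.

Derivation:
Op 1 fold_right: fold axis v@2; visible region now rows[0,8) x cols[2,4) = 8x2
Op 2 fold_down: fold axis h@4; visible region now rows[4,8) x cols[2,4) = 4x2
Op 3 cut(2, 0): punch at orig (6,2); cuts so far [(6, 2)]; region rows[4,8) x cols[2,4) = 4x2
Op 4 cut(1, 0): punch at orig (5,2); cuts so far [(5, 2), (6, 2)]; region rows[4,8) x cols[2,4) = 4x2
Op 5 cut(3, 0): punch at orig (7,2); cuts so far [(5, 2), (6, 2), (7, 2)]; region rows[4,8) x cols[2,4) = 4x2
Op 6 cut(0, 0): punch at orig (4,2); cuts so far [(4, 2), (5, 2), (6, 2), (7, 2)]; region rows[4,8) x cols[2,4) = 4x2
Unfold 1 (reflect across h@4): 8 holes -> [(0, 2), (1, 2), (2, 2), (3, 2), (4, 2), (5, 2), (6, 2), (7, 2)]
Unfold 2 (reflect across v@2): 16 holes -> [(0, 1), (0, 2), (1, 1), (1, 2), (2, 1), (2, 2), (3, 1), (3, 2), (4, 1), (4, 2), (5, 1), (5, 2), (6, 1), (6, 2), (7, 1), (7, 2)]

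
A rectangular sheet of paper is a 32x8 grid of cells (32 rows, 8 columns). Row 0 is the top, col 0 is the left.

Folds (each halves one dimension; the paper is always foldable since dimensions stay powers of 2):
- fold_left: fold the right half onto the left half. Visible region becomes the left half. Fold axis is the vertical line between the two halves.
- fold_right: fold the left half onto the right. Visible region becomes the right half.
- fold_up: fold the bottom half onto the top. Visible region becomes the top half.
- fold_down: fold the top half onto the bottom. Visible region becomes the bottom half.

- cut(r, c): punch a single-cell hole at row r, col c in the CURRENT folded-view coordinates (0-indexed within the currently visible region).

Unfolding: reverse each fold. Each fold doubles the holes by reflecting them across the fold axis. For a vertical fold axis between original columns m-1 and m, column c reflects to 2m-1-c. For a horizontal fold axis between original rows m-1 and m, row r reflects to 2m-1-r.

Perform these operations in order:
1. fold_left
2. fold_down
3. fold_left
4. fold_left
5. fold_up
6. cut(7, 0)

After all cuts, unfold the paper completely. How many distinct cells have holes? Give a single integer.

Op 1 fold_left: fold axis v@4; visible region now rows[0,32) x cols[0,4) = 32x4
Op 2 fold_down: fold axis h@16; visible region now rows[16,32) x cols[0,4) = 16x4
Op 3 fold_left: fold axis v@2; visible region now rows[16,32) x cols[0,2) = 16x2
Op 4 fold_left: fold axis v@1; visible region now rows[16,32) x cols[0,1) = 16x1
Op 5 fold_up: fold axis h@24; visible region now rows[16,24) x cols[0,1) = 8x1
Op 6 cut(7, 0): punch at orig (23,0); cuts so far [(23, 0)]; region rows[16,24) x cols[0,1) = 8x1
Unfold 1 (reflect across h@24): 2 holes -> [(23, 0), (24, 0)]
Unfold 2 (reflect across v@1): 4 holes -> [(23, 0), (23, 1), (24, 0), (24, 1)]
Unfold 3 (reflect across v@2): 8 holes -> [(23, 0), (23, 1), (23, 2), (23, 3), (24, 0), (24, 1), (24, 2), (24, 3)]
Unfold 4 (reflect across h@16): 16 holes -> [(7, 0), (7, 1), (7, 2), (7, 3), (8, 0), (8, 1), (8, 2), (8, 3), (23, 0), (23, 1), (23, 2), (23, 3), (24, 0), (24, 1), (24, 2), (24, 3)]
Unfold 5 (reflect across v@4): 32 holes -> [(7, 0), (7, 1), (7, 2), (7, 3), (7, 4), (7, 5), (7, 6), (7, 7), (8, 0), (8, 1), (8, 2), (8, 3), (8, 4), (8, 5), (8, 6), (8, 7), (23, 0), (23, 1), (23, 2), (23, 3), (23, 4), (23, 5), (23, 6), (23, 7), (24, 0), (24, 1), (24, 2), (24, 3), (24, 4), (24, 5), (24, 6), (24, 7)]

Answer: 32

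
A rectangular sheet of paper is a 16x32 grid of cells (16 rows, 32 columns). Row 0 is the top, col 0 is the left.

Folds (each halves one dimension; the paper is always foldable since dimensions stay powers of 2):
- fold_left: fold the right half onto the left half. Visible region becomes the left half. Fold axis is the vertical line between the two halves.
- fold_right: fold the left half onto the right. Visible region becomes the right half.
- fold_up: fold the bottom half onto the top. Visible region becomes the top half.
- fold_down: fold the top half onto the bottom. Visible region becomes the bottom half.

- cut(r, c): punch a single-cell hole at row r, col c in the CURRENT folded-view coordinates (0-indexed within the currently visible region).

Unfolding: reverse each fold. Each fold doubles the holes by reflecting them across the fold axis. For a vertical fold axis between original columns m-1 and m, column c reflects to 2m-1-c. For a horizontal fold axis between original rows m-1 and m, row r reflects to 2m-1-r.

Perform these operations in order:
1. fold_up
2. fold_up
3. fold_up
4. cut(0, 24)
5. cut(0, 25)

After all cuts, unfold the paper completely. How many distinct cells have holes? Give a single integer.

Answer: 16

Derivation:
Op 1 fold_up: fold axis h@8; visible region now rows[0,8) x cols[0,32) = 8x32
Op 2 fold_up: fold axis h@4; visible region now rows[0,4) x cols[0,32) = 4x32
Op 3 fold_up: fold axis h@2; visible region now rows[0,2) x cols[0,32) = 2x32
Op 4 cut(0, 24): punch at orig (0,24); cuts so far [(0, 24)]; region rows[0,2) x cols[0,32) = 2x32
Op 5 cut(0, 25): punch at orig (0,25); cuts so far [(0, 24), (0, 25)]; region rows[0,2) x cols[0,32) = 2x32
Unfold 1 (reflect across h@2): 4 holes -> [(0, 24), (0, 25), (3, 24), (3, 25)]
Unfold 2 (reflect across h@4): 8 holes -> [(0, 24), (0, 25), (3, 24), (3, 25), (4, 24), (4, 25), (7, 24), (7, 25)]
Unfold 3 (reflect across h@8): 16 holes -> [(0, 24), (0, 25), (3, 24), (3, 25), (4, 24), (4, 25), (7, 24), (7, 25), (8, 24), (8, 25), (11, 24), (11, 25), (12, 24), (12, 25), (15, 24), (15, 25)]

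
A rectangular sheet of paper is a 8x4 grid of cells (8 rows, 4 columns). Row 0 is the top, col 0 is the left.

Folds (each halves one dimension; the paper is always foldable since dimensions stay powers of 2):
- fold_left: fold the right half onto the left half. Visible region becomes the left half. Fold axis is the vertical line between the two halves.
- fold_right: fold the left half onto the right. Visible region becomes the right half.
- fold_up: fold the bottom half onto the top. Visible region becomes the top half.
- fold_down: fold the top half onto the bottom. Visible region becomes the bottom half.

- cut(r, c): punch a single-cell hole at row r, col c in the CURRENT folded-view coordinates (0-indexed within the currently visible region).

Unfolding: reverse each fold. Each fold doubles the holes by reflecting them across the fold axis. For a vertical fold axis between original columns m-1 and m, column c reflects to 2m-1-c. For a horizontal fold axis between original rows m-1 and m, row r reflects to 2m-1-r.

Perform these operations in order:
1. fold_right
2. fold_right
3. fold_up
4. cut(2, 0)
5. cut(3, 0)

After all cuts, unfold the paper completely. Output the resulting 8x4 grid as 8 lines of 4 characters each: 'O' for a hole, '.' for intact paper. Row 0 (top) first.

Op 1 fold_right: fold axis v@2; visible region now rows[0,8) x cols[2,4) = 8x2
Op 2 fold_right: fold axis v@3; visible region now rows[0,8) x cols[3,4) = 8x1
Op 3 fold_up: fold axis h@4; visible region now rows[0,4) x cols[3,4) = 4x1
Op 4 cut(2, 0): punch at orig (2,3); cuts so far [(2, 3)]; region rows[0,4) x cols[3,4) = 4x1
Op 5 cut(3, 0): punch at orig (3,3); cuts so far [(2, 3), (3, 3)]; region rows[0,4) x cols[3,4) = 4x1
Unfold 1 (reflect across h@4): 4 holes -> [(2, 3), (3, 3), (4, 3), (5, 3)]
Unfold 2 (reflect across v@3): 8 holes -> [(2, 2), (2, 3), (3, 2), (3, 3), (4, 2), (4, 3), (5, 2), (5, 3)]
Unfold 3 (reflect across v@2): 16 holes -> [(2, 0), (2, 1), (2, 2), (2, 3), (3, 0), (3, 1), (3, 2), (3, 3), (4, 0), (4, 1), (4, 2), (4, 3), (5, 0), (5, 1), (5, 2), (5, 3)]

Answer: ....
....
OOOO
OOOO
OOOO
OOOO
....
....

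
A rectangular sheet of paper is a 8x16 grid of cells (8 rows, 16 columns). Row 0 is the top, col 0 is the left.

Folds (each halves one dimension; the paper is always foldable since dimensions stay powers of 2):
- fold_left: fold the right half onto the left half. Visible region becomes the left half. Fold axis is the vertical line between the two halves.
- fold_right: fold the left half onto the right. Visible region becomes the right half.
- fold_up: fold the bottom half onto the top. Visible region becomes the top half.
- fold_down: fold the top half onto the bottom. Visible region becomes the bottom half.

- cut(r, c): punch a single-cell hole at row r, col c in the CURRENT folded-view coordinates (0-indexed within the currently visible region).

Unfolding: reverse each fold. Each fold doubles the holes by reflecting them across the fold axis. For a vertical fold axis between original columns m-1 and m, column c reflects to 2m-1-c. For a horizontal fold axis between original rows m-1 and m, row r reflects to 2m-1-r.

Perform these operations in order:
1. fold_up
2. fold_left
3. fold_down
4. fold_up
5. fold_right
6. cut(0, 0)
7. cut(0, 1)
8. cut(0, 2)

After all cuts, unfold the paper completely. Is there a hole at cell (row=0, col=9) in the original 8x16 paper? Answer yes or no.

Op 1 fold_up: fold axis h@4; visible region now rows[0,4) x cols[0,16) = 4x16
Op 2 fold_left: fold axis v@8; visible region now rows[0,4) x cols[0,8) = 4x8
Op 3 fold_down: fold axis h@2; visible region now rows[2,4) x cols[0,8) = 2x8
Op 4 fold_up: fold axis h@3; visible region now rows[2,3) x cols[0,8) = 1x8
Op 5 fold_right: fold axis v@4; visible region now rows[2,3) x cols[4,8) = 1x4
Op 6 cut(0, 0): punch at orig (2,4); cuts so far [(2, 4)]; region rows[2,3) x cols[4,8) = 1x4
Op 7 cut(0, 1): punch at orig (2,5); cuts so far [(2, 4), (2, 5)]; region rows[2,3) x cols[4,8) = 1x4
Op 8 cut(0, 2): punch at orig (2,6); cuts so far [(2, 4), (2, 5), (2, 6)]; region rows[2,3) x cols[4,8) = 1x4
Unfold 1 (reflect across v@4): 6 holes -> [(2, 1), (2, 2), (2, 3), (2, 4), (2, 5), (2, 6)]
Unfold 2 (reflect across h@3): 12 holes -> [(2, 1), (2, 2), (2, 3), (2, 4), (2, 5), (2, 6), (3, 1), (3, 2), (3, 3), (3, 4), (3, 5), (3, 6)]
Unfold 3 (reflect across h@2): 24 holes -> [(0, 1), (0, 2), (0, 3), (0, 4), (0, 5), (0, 6), (1, 1), (1, 2), (1, 3), (1, 4), (1, 5), (1, 6), (2, 1), (2, 2), (2, 3), (2, 4), (2, 5), (2, 6), (3, 1), (3, 2), (3, 3), (3, 4), (3, 5), (3, 6)]
Unfold 4 (reflect across v@8): 48 holes -> [(0, 1), (0, 2), (0, 3), (0, 4), (0, 5), (0, 6), (0, 9), (0, 10), (0, 11), (0, 12), (0, 13), (0, 14), (1, 1), (1, 2), (1, 3), (1, 4), (1, 5), (1, 6), (1, 9), (1, 10), (1, 11), (1, 12), (1, 13), (1, 14), (2, 1), (2, 2), (2, 3), (2, 4), (2, 5), (2, 6), (2, 9), (2, 10), (2, 11), (2, 12), (2, 13), (2, 14), (3, 1), (3, 2), (3, 3), (3, 4), (3, 5), (3, 6), (3, 9), (3, 10), (3, 11), (3, 12), (3, 13), (3, 14)]
Unfold 5 (reflect across h@4): 96 holes -> [(0, 1), (0, 2), (0, 3), (0, 4), (0, 5), (0, 6), (0, 9), (0, 10), (0, 11), (0, 12), (0, 13), (0, 14), (1, 1), (1, 2), (1, 3), (1, 4), (1, 5), (1, 6), (1, 9), (1, 10), (1, 11), (1, 12), (1, 13), (1, 14), (2, 1), (2, 2), (2, 3), (2, 4), (2, 5), (2, 6), (2, 9), (2, 10), (2, 11), (2, 12), (2, 13), (2, 14), (3, 1), (3, 2), (3, 3), (3, 4), (3, 5), (3, 6), (3, 9), (3, 10), (3, 11), (3, 12), (3, 13), (3, 14), (4, 1), (4, 2), (4, 3), (4, 4), (4, 5), (4, 6), (4, 9), (4, 10), (4, 11), (4, 12), (4, 13), (4, 14), (5, 1), (5, 2), (5, 3), (5, 4), (5, 5), (5, 6), (5, 9), (5, 10), (5, 11), (5, 12), (5, 13), (5, 14), (6, 1), (6, 2), (6, 3), (6, 4), (6, 5), (6, 6), (6, 9), (6, 10), (6, 11), (6, 12), (6, 13), (6, 14), (7, 1), (7, 2), (7, 3), (7, 4), (7, 5), (7, 6), (7, 9), (7, 10), (7, 11), (7, 12), (7, 13), (7, 14)]
Holes: [(0, 1), (0, 2), (0, 3), (0, 4), (0, 5), (0, 6), (0, 9), (0, 10), (0, 11), (0, 12), (0, 13), (0, 14), (1, 1), (1, 2), (1, 3), (1, 4), (1, 5), (1, 6), (1, 9), (1, 10), (1, 11), (1, 12), (1, 13), (1, 14), (2, 1), (2, 2), (2, 3), (2, 4), (2, 5), (2, 6), (2, 9), (2, 10), (2, 11), (2, 12), (2, 13), (2, 14), (3, 1), (3, 2), (3, 3), (3, 4), (3, 5), (3, 6), (3, 9), (3, 10), (3, 11), (3, 12), (3, 13), (3, 14), (4, 1), (4, 2), (4, 3), (4, 4), (4, 5), (4, 6), (4, 9), (4, 10), (4, 11), (4, 12), (4, 13), (4, 14), (5, 1), (5, 2), (5, 3), (5, 4), (5, 5), (5, 6), (5, 9), (5, 10), (5, 11), (5, 12), (5, 13), (5, 14), (6, 1), (6, 2), (6, 3), (6, 4), (6, 5), (6, 6), (6, 9), (6, 10), (6, 11), (6, 12), (6, 13), (6, 14), (7, 1), (7, 2), (7, 3), (7, 4), (7, 5), (7, 6), (7, 9), (7, 10), (7, 11), (7, 12), (7, 13), (7, 14)]

Answer: yes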